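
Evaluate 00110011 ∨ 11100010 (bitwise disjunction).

OR: 1 when either bit is 1
  00110011
| 11100010
----------
  11110011
Decimal: 51 | 226 = 243



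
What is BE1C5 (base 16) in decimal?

Expand by place value (powers of 16):
Digit values: B = 11, E = 14, C = 12
BE1C5 = 11 × 16^4 + 14 × 16^3 + 1 × 16^2 + 12 × 16^1 + 5 × 16^0
= 11 × 65536 + 14 × 4096 + 1 × 256 + 12 × 16 + 5 × 1
= 720896 + 57344 + 256 + 192 + 5
= 778693



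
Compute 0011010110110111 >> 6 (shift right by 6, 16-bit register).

Original: 0011010110110111 (decimal 13751)
Shift right by 6 positions
Drop the 6 low bits; fill with zeros on the left
Result: 0000000011010110 (decimal 214)
Equivalent: 13751 >> 6 = 13751 ÷ 2^6 = 214



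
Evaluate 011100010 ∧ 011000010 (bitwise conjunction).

AND: 1 only when both bits are 1
  011100010
& 011000010
-----------
  011000010
Decimal: 226 & 194 = 194



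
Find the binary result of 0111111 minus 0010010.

Method 1 - Direct subtraction (column by column from the right: bit − bit − borrow-in; if negative, add 2 and borrow 1 from the next column):
borrow: 0000000
        0111111
-       0010010
---------------
        0101101

Method 2 - Add two's complement:
Two's complement of 0010010: invert → 1101101, add 1 → 1101110
  0111111
+ 1101110
---------
 10101101  (end carry out of the top bit = 1)
Discarding the end carry: 0101101
Decimal check:
  0111111 = 32 + 16 + 8 + 4 + 2 + 1 = 63
  0010010 = 16 + 2 = 18
  63 - 18 = 45, and 0101101 = 32 + 8 + 4 + 1 = 45 ✓



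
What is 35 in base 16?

Using repeated division by 16 (digits 10–15 are A–F):
35 ÷ 16 = 2 remainder 3
2 ÷ 16 = 0 remainder 2
Reading remainders bottom to top: 23



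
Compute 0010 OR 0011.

OR: 1 when either bit is 1
  0010
| 0011
------
  0011
Decimal: 2 | 3 = 3



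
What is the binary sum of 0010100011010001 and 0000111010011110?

Add column by column from the right: bit + bit + carry-in; write the sum mod 2, carry 1 when the sum is 2 or 3.
carry:  0001000100100000
        0010100011010001
+       0000111010011110
------------------------
       00011011101101111
(the carry out of the leftmost column, 0, becomes the leading bit)
Decimal check:
  0010100011010001 = 8192 + 2048 + 128 + 64 + 16 + 1 = 10449
  0000111010011110 = 2048 + 1024 + 512 + 128 + 16 + 8 + 4 + 2 = 3742
  10449 + 3742 = 14191, and 00011011101101111 = 8192 + 4096 + 1024 + 512 + 256 + 64 + 32 + 8 + 4 + 2 + 1 = 14191 ✓



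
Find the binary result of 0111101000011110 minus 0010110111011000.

Method 1 - Direct subtraction (column by column from the right: bit − bit − borrow-in; if negative, add 2 and borrow 1 from the next column):
borrow: 0001101110000000
        0111101000011110
-       0010110111011000
------------------------
        0100110001000110

Method 2 - Add two's complement:
Two's complement of 0010110111011000: invert → 1101001000100111, add 1 → 1101001000101000
  0111101000011110
+ 1101001000101000
------------------
 10100110001000110  (end carry out of the top bit = 1)
Discarding the end carry: 0100110001000110
Decimal check:
  0111101000011110 = 16384 + 8192 + 4096 + 2048 + 512 + 16 + 8 + 4 + 2 = 31262
  0010110111011000 = 8192 + 2048 + 1024 + 256 + 128 + 64 + 16 + 8 = 11736
  31262 - 11736 = 19526, and 0100110001000110 = 16384 + 2048 + 1024 + 64 + 4 + 2 = 19526 ✓



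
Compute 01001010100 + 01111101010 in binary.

Add column by column from the right: bit + bit + carry-in; write the sum mod 2, carry 1 when the sum is 2 or 3.
carry:  11110000000
        01001010100
+       01111101010
-------------------
       011000111110
(the carry out of the leftmost column, 0, becomes the leading bit)
Decimal check:
  01001010100 = 512 + 64 + 16 + 4 = 596
  01111101010 = 512 + 256 + 128 + 64 + 32 + 8 + 2 = 1002
  596 + 1002 = 1598, and 011000111110 = 1024 + 512 + 32 + 16 + 8 + 4 + 2 = 1598 ✓



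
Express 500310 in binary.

Using repeated division by 2:
500310 ÷ 2 = 250155 remainder 0
250155 ÷ 2 = 125077 remainder 1
125077 ÷ 2 = 62538 remainder 1
62538 ÷ 2 = 31269 remainder 0
31269 ÷ 2 = 15634 remainder 1
15634 ÷ 2 = 7817 remainder 0
7817 ÷ 2 = 3908 remainder 1
3908 ÷ 2 = 1954 remainder 0
1954 ÷ 2 = 977 remainder 0
977 ÷ 2 = 488 remainder 1
488 ÷ 2 = 244 remainder 0
244 ÷ 2 = 122 remainder 0
122 ÷ 2 = 61 remainder 0
61 ÷ 2 = 30 remainder 1
30 ÷ 2 = 15 remainder 0
15 ÷ 2 = 7 remainder 1
7 ÷ 2 = 3 remainder 1
3 ÷ 2 = 1 remainder 1
1 ÷ 2 = 0 remainder 1
Reading remainders bottom to top: 1111010001001010110



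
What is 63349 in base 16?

Using repeated division by 16 (digits 10–15 are A–F):
63349 ÷ 16 = 3959 remainder 5
3959 ÷ 16 = 247 remainder 7
247 ÷ 16 = 15 remainder 7
15 ÷ 16 = 0 remainder 15 (F)
Reading remainders bottom to top: F775



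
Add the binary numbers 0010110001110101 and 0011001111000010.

Add column by column from the right: bit + bit + carry-in; write the sum mod 2, carry 1 when the sum is 2 or 3.
carry:  0111111110000000
        0010110001110101
+       0011001111000010
------------------------
       00110000000110111
(the carry out of the leftmost column, 0, becomes the leading bit)
Decimal check:
  0010110001110101 = 8192 + 2048 + 1024 + 64 + 32 + 16 + 4 + 1 = 11381
  0011001111000010 = 8192 + 4096 + 512 + 256 + 128 + 64 + 2 = 13250
  11381 + 13250 = 24631, and 00110000000110111 = 16384 + 8192 + 32 + 16 + 4 + 2 + 1 = 24631 ✓



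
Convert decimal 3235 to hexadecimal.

Using repeated division by 16 (digits 10–15 are A–F):
3235 ÷ 16 = 202 remainder 3
202 ÷ 16 = 12 remainder 10 (A)
12 ÷ 16 = 0 remainder 12 (C)
Reading remainders bottom to top: CA3



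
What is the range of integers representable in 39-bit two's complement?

For 39-bit two's complement:
Minimum: -2^38 = -274877906944
Maximum: 2^38 - 1 = 274877906943



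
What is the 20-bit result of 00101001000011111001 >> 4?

Original: 00101001000011111001 (decimal 168185)
Shift right by 4 positions
Drop the 4 low bits; fill with zeros on the left
Result: 00000010100100001111 (decimal 10511)
Equivalent: 168185 >> 4 = 168185 ÷ 2^4 = 10511



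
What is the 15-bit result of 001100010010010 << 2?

Original: 001100010010010 (decimal 6290)
Shift left by 2 positions
Append 2 zeros on the right
Result: 110001001001000 (decimal 25160)
Equivalent: 6290 << 2 = 6290 × 2^2 = 25160



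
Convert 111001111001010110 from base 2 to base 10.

Sum of powers of 2 for each 1-bit:
2^1 + 2^2 + 2^4 + 2^6 + 2^9 + 2^10 + 2^11 + 2^12 + 2^15 + 2^16 + 2^17
= 2 + 4 + 16 + 64 + 512 + 1024 + 2048 + 4096 + 32768 + 65536 + 131072
= 237142



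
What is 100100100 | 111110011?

OR: 1 when either bit is 1
  100100100
| 111110011
-----------
  111110111
Decimal: 292 | 499 = 503



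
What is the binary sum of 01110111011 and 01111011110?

Add column by column from the right: bit + bit + carry-in; write the sum mod 2, carry 1 when the sum is 2 or 3.
carry:  11111111100
        01110111011
+       01111011110
-------------------
       011110011001
(the carry out of the leftmost column, 0, becomes the leading bit)
Decimal check:
  01110111011 = 512 + 256 + 128 + 32 + 16 + 8 + 2 + 1 = 955
  01111011110 = 512 + 256 + 128 + 64 + 16 + 8 + 4 + 2 = 990
  955 + 990 = 1945, and 011110011001 = 1024 + 512 + 256 + 128 + 16 + 8 + 1 = 1945 ✓



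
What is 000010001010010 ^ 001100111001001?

XOR: 1 when bits differ
  000010001010010
^ 001100111001001
-----------------
  001110110011011
Decimal: 1106 ^ 6601 = 7579



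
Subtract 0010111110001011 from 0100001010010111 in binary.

Method 1 - Direct subtraction (column by column from the right: bit − bit − borrow-in; if negative, add 2 and borrow 1 from the next column):
borrow: 0111111000010000
        0100001010010111
-       0010111110001011
------------------------
        0001001100001100

Method 2 - Add two's complement:
Two's complement of 0010111110001011: invert → 1101000001110100, add 1 → 1101000001110101
  0100001010010111
+ 1101000001110101
------------------
 10001001100001100  (end carry out of the top bit = 1)
Discarding the end carry: 0001001100001100
Decimal check:
  0100001010010111 = 16384 + 512 + 128 + 16 + 4 + 2 + 1 = 17047
  0010111110001011 = 8192 + 2048 + 1024 + 512 + 256 + 128 + 8 + 2 + 1 = 12171
  17047 - 12171 = 4876, and 0001001100001100 = 4096 + 512 + 256 + 8 + 4 = 4876 ✓



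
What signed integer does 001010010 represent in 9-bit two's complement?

Binary: 001010010
Sign bit: 0 (non-negative)
Read directly as an unsigned value:
001010010 = 64 + 16 + 2 = 82
Value: 82



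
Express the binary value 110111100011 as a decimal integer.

Sum of powers of 2 for each 1-bit:
2^0 + 2^1 + 2^5 + 2^6 + 2^7 + 2^8 + 2^10 + 2^11
= 1 + 2 + 32 + 64 + 128 + 256 + 1024 + 2048
= 3555



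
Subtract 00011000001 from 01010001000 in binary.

Method 1 - Direct subtraction (column by column from the right: bit − bit − borrow-in; if negative, add 2 and borrow 1 from the next column):
borrow: 01110001110
        01010001000
-       00011000001
-------------------
        00111000111

Method 2 - Add two's complement:
Two's complement of 00011000001: invert → 11100111110, add 1 → 11100111111
  01010001000
+ 11100111111
-------------
 100111000111  (end carry out of the top bit = 1)
Discarding the end carry: 00111000111
Decimal check:
  01010001000 = 512 + 128 + 8 = 648
  00011000001 = 128 + 64 + 1 = 193
  648 - 193 = 455, and 00111000111 = 256 + 128 + 64 + 4 + 2 + 1 = 455 ✓



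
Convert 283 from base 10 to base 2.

Using repeated division by 2:
283 ÷ 2 = 141 remainder 1
141 ÷ 2 = 70 remainder 1
70 ÷ 2 = 35 remainder 0
35 ÷ 2 = 17 remainder 1
17 ÷ 2 = 8 remainder 1
8 ÷ 2 = 4 remainder 0
4 ÷ 2 = 2 remainder 0
2 ÷ 2 = 1 remainder 0
1 ÷ 2 = 0 remainder 1
Reading remainders bottom to top: 100011011



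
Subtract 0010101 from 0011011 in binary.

Method 1 - Direct subtraction (column by column from the right: bit − bit − borrow-in; if negative, add 2 and borrow 1 from the next column):
borrow: 0001000
        0011011
-       0010101
---------------
        0000110

Method 2 - Add two's complement:
Two's complement of 0010101: invert → 1101010, add 1 → 1101011
  0011011
+ 1101011
---------
 10000110  (end carry out of the top bit = 1)
Discarding the end carry: 0000110
Decimal check:
  0011011 = 16 + 8 + 2 + 1 = 27
  0010101 = 16 + 4 + 1 = 21
  27 - 21 = 6, and 0000110 = 4 + 2 = 6 ✓



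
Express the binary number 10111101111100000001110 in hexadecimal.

Group into 4-bit nibbles from right:
  0101 = 5
  1110 = E
  1111 = F
  1000 = 8
  0000 = 0
  1110 = E
Result: 5EF80E



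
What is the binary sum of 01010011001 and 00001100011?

Add column by column from the right: bit + bit + carry-in; write the sum mod 2, carry 1 when the sum is 2 or 3.
carry:  00000000110
        01010011001
+       00001100011
-------------------
       001011111100
(the carry out of the leftmost column, 0, becomes the leading bit)
Decimal check:
  01010011001 = 512 + 128 + 16 + 8 + 1 = 665
  00001100011 = 64 + 32 + 2 + 1 = 99
  665 + 99 = 764, and 001011111100 = 512 + 128 + 64 + 32 + 16 + 8 + 4 = 764 ✓



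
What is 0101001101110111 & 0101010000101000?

AND: 1 only when both bits are 1
  0101001101110111
& 0101010000101000
------------------
  0101000000100000
Decimal: 21367 & 21544 = 20512



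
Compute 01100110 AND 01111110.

AND: 1 only when both bits are 1
  01100110
& 01111110
----------
  01100110
Decimal: 102 & 126 = 102



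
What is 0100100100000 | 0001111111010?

OR: 1 when either bit is 1
  0100100100000
| 0001111111010
---------------
  0101111111010
Decimal: 2336 | 1018 = 3066



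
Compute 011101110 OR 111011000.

OR: 1 when either bit is 1
  011101110
| 111011000
-----------
  111111110
Decimal: 238 | 472 = 510



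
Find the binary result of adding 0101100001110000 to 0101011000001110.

Add column by column from the right: bit + bit + carry-in; write the sum mod 2, carry 1 when the sum is 2 or 3.
carry:  1010000000000000
        0101100001110000
+       0101011000001110
------------------------
       01010111001111110
(the carry out of the leftmost column, 0, becomes the leading bit)
Decimal check:
  0101100001110000 = 16384 + 4096 + 2048 + 64 + 32 + 16 = 22640
  0101011000001110 = 16384 + 4096 + 1024 + 512 + 8 + 4 + 2 = 22030
  22640 + 22030 = 44670, and 01010111001111110 = 32768 + 8192 + 2048 + 1024 + 512 + 64 + 32 + 16 + 8 + 4 + 2 = 44670 ✓



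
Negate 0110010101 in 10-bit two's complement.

Original: 0110010101
Step 1 - Invert all bits: 1001101010
Step 2 - Add 1: 1001101011
Verification: 0110010101 + 1001101011 = 10000000000; discarding the end carry (carry out of the top bit) leaves the 10-bit value 0000000000, as required for x + (-x)



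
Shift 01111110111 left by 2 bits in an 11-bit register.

Original: 01111110111 (decimal 1015)
Shift left by 2 positions
Append 2 zeros on the right and drop the 2 high bits that overflow the 11-bit width
Result: 11111011100 (decimal 2012)
Equivalent: 1015 << 2 = 1015 × 2^2 = 4060, truncated to 11 bits = 2012



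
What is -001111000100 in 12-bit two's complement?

Original: 001111000100
Step 1 - Invert all bits: 110000111011
Step 2 - Add 1: 110000111100
Verification: 001111000100 + 110000111100 = 1000000000000; discarding the end carry (carry out of the top bit) leaves the 12-bit value 000000000000, as required for x + (-x)



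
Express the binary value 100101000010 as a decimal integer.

Sum of powers of 2 for each 1-bit:
2^1 + 2^6 + 2^8 + 2^11
= 2 + 64 + 256 + 2048
= 2370



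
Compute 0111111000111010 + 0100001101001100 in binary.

Add column by column from the right: bit + bit + carry-in; write the sum mod 2, carry 1 when the sum is 2 or 3.
carry:  1111110011110000
        0111111000111010
+       0100001101001100
------------------------
       01100000110000110
(the carry out of the leftmost column, 0, becomes the leading bit)
Decimal check:
  0111111000111010 = 16384 + 8192 + 4096 + 2048 + 1024 + 512 + 32 + 16 + 8 + 2 = 32314
  0100001101001100 = 16384 + 512 + 256 + 64 + 8 + 4 = 17228
  32314 + 17228 = 49542, and 01100000110000110 = 32768 + 16384 + 256 + 128 + 4 + 2 = 49542 ✓



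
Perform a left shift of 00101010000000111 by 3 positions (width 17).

Original: 00101010000000111 (decimal 21511)
Shift left by 3 positions
Append 3 zeros on the right and drop the 3 high bits that overflow the 17-bit width
Result: 01010000000111000 (decimal 41016)
Equivalent: 21511 << 3 = 21511 × 2^3 = 172088, truncated to 17 bits = 41016



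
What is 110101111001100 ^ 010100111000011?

XOR: 1 when bits differ
  110101111001100
^ 010100111000011
-----------------
  100001000001111
Decimal: 27596 ^ 10691 = 16911



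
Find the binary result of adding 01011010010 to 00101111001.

Add column by column from the right: bit + bit + carry-in; write the sum mod 2, carry 1 when the sum is 2 or 3.
carry:  11111100000
        01011010010
+       00101111001
-------------------
       010001001011
(the carry out of the leftmost column, 0, becomes the leading bit)
Decimal check:
  01011010010 = 512 + 128 + 64 + 16 + 2 = 722
  00101111001 = 256 + 64 + 32 + 16 + 8 + 1 = 377
  722 + 377 = 1099, and 010001001011 = 1024 + 64 + 8 + 2 + 1 = 1099 ✓



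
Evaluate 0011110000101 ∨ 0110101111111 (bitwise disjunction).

OR: 1 when either bit is 1
  0011110000101
| 0110101111111
---------------
  0111111111111
Decimal: 1925 | 3455 = 4095



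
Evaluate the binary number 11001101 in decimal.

Sum of powers of 2 for each 1-bit:
2^0 + 2^2 + 2^3 + 2^6 + 2^7
= 1 + 4 + 8 + 64 + 128
= 205



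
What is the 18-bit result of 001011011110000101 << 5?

Original: 001011011110000101 (decimal 46981)
Shift left by 5 positions
Append 5 zeros on the right and drop the 5 high bits that overflow the 18-bit width
Result: 101111000010100000 (decimal 192672)
Equivalent: 46981 << 5 = 46981 × 2^5 = 1503392, truncated to 18 bits = 192672



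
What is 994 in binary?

Using repeated division by 2:
994 ÷ 2 = 497 remainder 0
497 ÷ 2 = 248 remainder 1
248 ÷ 2 = 124 remainder 0
124 ÷ 2 = 62 remainder 0
62 ÷ 2 = 31 remainder 0
31 ÷ 2 = 15 remainder 1
15 ÷ 2 = 7 remainder 1
7 ÷ 2 = 3 remainder 1
3 ÷ 2 = 1 remainder 1
1 ÷ 2 = 0 remainder 1
Reading remainders bottom to top: 1111100010



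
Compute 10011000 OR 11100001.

OR: 1 when either bit is 1
  10011000
| 11100001
----------
  11111001
Decimal: 152 | 225 = 249



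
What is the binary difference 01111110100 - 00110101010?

Method 1 - Direct subtraction (column by column from the right: bit − bit − borrow-in; if negative, add 2 and borrow 1 from the next column):
borrow: 00000010100
        01111110100
-       00110101010
-------------------
        01001001010

Method 2 - Add two's complement:
Two's complement of 00110101010: invert → 11001010101, add 1 → 11001010110
  01111110100
+ 11001010110
-------------
 101001001010  (end carry out of the top bit = 1)
Discarding the end carry: 01001001010
Decimal check:
  01111110100 = 512 + 256 + 128 + 64 + 32 + 16 + 4 = 1012
  00110101010 = 256 + 128 + 32 + 8 + 2 = 426
  1012 - 426 = 586, and 01001001010 = 512 + 64 + 8 + 2 = 586 ✓



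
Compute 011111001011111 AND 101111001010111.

AND: 1 only when both bits are 1
  011111001011111
& 101111001010111
-----------------
  001111001010111
Decimal: 15967 & 24151 = 7767



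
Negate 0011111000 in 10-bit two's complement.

Original: 0011111000
Step 1 - Invert all bits: 1100000111
Step 2 - Add 1: 1100001000
Verification: 0011111000 + 1100001000 = 10000000000; discarding the end carry (carry out of the top bit) leaves the 10-bit value 0000000000, as required for x + (-x)



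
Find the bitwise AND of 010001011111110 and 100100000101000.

AND: 1 only when both bits are 1
  010001011111110
& 100100000101000
-----------------
  000000000101000
Decimal: 8958 & 18472 = 40



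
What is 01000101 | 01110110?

OR: 1 when either bit is 1
  01000101
| 01110110
----------
  01110111
Decimal: 69 | 118 = 119



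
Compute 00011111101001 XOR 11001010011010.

XOR: 1 when bits differ
  00011111101001
^ 11001010011010
----------------
  11010101110011
Decimal: 2025 ^ 12954 = 13683



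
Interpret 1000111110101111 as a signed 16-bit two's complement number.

Binary: 1000111110101111
Sign bit: 1 (negative)
Invert: 0111000001010000
Add 1:  0111000001010001
Magnitude: 0111000001010001 = 16384 + 8192 + 4096 + 64 + 16 + 1 = 28753
Value: -28753



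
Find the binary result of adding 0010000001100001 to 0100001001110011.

Add column by column from the right: bit + bit + carry-in; write the sum mod 2, carry 1 when the sum is 2 or 3.
carry:  0000000011000110
        0010000001100001
+       0100001001110011
------------------------
       00110001011010100
(the carry out of the leftmost column, 0, becomes the leading bit)
Decimal check:
  0010000001100001 = 8192 + 64 + 32 + 1 = 8289
  0100001001110011 = 16384 + 512 + 64 + 32 + 16 + 2 + 1 = 17011
  8289 + 17011 = 25300, and 00110001011010100 = 16384 + 8192 + 512 + 128 + 64 + 16 + 4 = 25300 ✓



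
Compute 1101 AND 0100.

AND: 1 only when both bits are 1
  1101
& 0100
------
  0100
Decimal: 13 & 4 = 4



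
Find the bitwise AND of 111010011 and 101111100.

AND: 1 only when both bits are 1
  111010011
& 101111100
-----------
  101010000
Decimal: 467 & 380 = 336



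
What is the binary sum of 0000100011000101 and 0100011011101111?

Add column by column from the right: bit + bit + carry-in; write the sum mod 2, carry 1 when the sum is 2 or 3.
carry:  0000000110011110
        0000100011000101
+       0100011011101111
------------------------
       00100111110110100
(the carry out of the leftmost column, 0, becomes the leading bit)
Decimal check:
  0000100011000101 = 2048 + 128 + 64 + 4 + 1 = 2245
  0100011011101111 = 16384 + 1024 + 512 + 128 + 64 + 32 + 8 + 4 + 2 + 1 = 18159
  2245 + 18159 = 20404, and 00100111110110100 = 16384 + 2048 + 1024 + 512 + 256 + 128 + 32 + 16 + 4 = 20404 ✓



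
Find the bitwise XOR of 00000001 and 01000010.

XOR: 1 when bits differ
  00000001
^ 01000010
----------
  01000011
Decimal: 1 ^ 66 = 67



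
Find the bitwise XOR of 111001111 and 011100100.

XOR: 1 when bits differ
  111001111
^ 011100100
-----------
  100101011
Decimal: 463 ^ 228 = 299



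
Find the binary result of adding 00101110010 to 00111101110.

Add column by column from the right: bit + bit + carry-in; write the sum mod 2, carry 1 when the sum is 2 or 3.
carry:  01111111100
        00101110010
+       00111101110
-------------------
       001101100000
(the carry out of the leftmost column, 0, becomes the leading bit)
Decimal check:
  00101110010 = 256 + 64 + 32 + 16 + 2 = 370
  00111101110 = 256 + 128 + 64 + 32 + 8 + 4 + 2 = 494
  370 + 494 = 864, and 001101100000 = 512 + 256 + 64 + 32 = 864 ✓



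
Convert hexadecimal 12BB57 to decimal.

Expand by place value (powers of 16):
Digit values: B = 11
12BB57 = 1 × 16^5 + 2 × 16^4 + 11 × 16^3 + 11 × 16^2 + 5 × 16^1 + 7 × 16^0
= 1 × 1048576 + 2 × 65536 + 11 × 4096 + 11 × 256 + 5 × 16 + 7 × 1
= 1048576 + 131072 + 45056 + 2816 + 80 + 7
= 1227607



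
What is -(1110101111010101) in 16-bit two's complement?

Original (sign bit 1, negative): 1110101111010101
Step 1 - Invert all bits: 0001010000101010
Step 2 - Add 1: 0001010000101011
Verification: 1110101111010101 + 0001010000101011 = 10000000000000000; discarding the end carry (carry out of the top bit) leaves the 16-bit value 0000000000000000, as required for x + (-x)



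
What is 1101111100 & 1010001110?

AND: 1 only when both bits are 1
  1101111100
& 1010001110
------------
  1000001100
Decimal: 892 & 654 = 524



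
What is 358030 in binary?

Using repeated division by 2:
358030 ÷ 2 = 179015 remainder 0
179015 ÷ 2 = 89507 remainder 1
89507 ÷ 2 = 44753 remainder 1
44753 ÷ 2 = 22376 remainder 1
22376 ÷ 2 = 11188 remainder 0
11188 ÷ 2 = 5594 remainder 0
5594 ÷ 2 = 2797 remainder 0
2797 ÷ 2 = 1398 remainder 1
1398 ÷ 2 = 699 remainder 0
699 ÷ 2 = 349 remainder 1
349 ÷ 2 = 174 remainder 1
174 ÷ 2 = 87 remainder 0
87 ÷ 2 = 43 remainder 1
43 ÷ 2 = 21 remainder 1
21 ÷ 2 = 10 remainder 1
10 ÷ 2 = 5 remainder 0
5 ÷ 2 = 2 remainder 1
2 ÷ 2 = 1 remainder 0
1 ÷ 2 = 0 remainder 1
Reading remainders bottom to top: 1010111011010001110



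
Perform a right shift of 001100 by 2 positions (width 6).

Original: 001100 (decimal 12)
Shift right by 2 positions
Drop the 2 low bits; fill with zeros on the left
Result: 000011 (decimal 3)
Equivalent: 12 >> 2 = 12 ÷ 2^2 = 3



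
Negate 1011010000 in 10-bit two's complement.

Original (sign bit 1, negative): 1011010000
Step 1 - Invert all bits: 0100101111
Step 2 - Add 1: 0100110000
Verification: 1011010000 + 0100110000 = 10000000000; discarding the end carry (carry out of the top bit) leaves the 10-bit value 0000000000, as required for x + (-x)



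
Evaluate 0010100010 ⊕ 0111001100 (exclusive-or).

XOR: 1 when bits differ
  0010100010
^ 0111001100
------------
  0101101110
Decimal: 162 ^ 460 = 366



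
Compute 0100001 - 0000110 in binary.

Method 1 - Direct subtraction (column by column from the right: bit − bit − borrow-in; if negative, add 2 and borrow 1 from the next column):
borrow: 0111100
        0100001
-       0000110
---------------
        0011011

Method 2 - Add two's complement:
Two's complement of 0000110: invert → 1111001, add 1 → 1111010
  0100001
+ 1111010
---------
 10011011  (end carry out of the top bit = 1)
Discarding the end carry: 0011011
Decimal check:
  0100001 = 32 + 1 = 33
  0000110 = 4 + 2 = 6
  33 - 6 = 27, and 0011011 = 16 + 8 + 2 + 1 = 27 ✓



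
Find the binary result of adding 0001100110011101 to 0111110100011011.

Add column by column from the right: bit + bit + carry-in; write the sum mod 2, carry 1 when the sum is 2 or 3.
carry:  1111001000111110
        0001100110011101
+       0111110100011011
------------------------
       01001011010111000
(the carry out of the leftmost column, 0, becomes the leading bit)
Decimal check:
  0001100110011101 = 4096 + 2048 + 256 + 128 + 16 + 8 + 4 + 1 = 6557
  0111110100011011 = 16384 + 8192 + 4096 + 2048 + 1024 + 256 + 16 + 8 + 2 + 1 = 32027
  6557 + 32027 = 38584, and 01001011010111000 = 32768 + 4096 + 1024 + 512 + 128 + 32 + 16 + 8 = 38584 ✓



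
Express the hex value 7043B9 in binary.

Convert each hex digit to 4 bits:
  7 = 0111
  0 = 0000
  4 = 0100
  3 = 0011
  B = 1011
  9 = 1001
Concatenate: 011100000100001110111001



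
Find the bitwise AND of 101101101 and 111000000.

AND: 1 only when both bits are 1
  101101101
& 111000000
-----------
  101000000
Decimal: 365 & 448 = 320



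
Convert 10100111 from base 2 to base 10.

Sum of powers of 2 for each 1-bit:
2^0 + 2^1 + 2^2 + 2^5 + 2^7
= 1 + 2 + 4 + 32 + 128
= 167



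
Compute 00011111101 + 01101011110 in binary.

Add column by column from the right: bit + bit + carry-in; write the sum mod 2, carry 1 when the sum is 2 or 3.
carry:  11111111000
        00011111101
+       01101011110
-------------------
       010001011011
(the carry out of the leftmost column, 0, becomes the leading bit)
Decimal check:
  00011111101 = 128 + 64 + 32 + 16 + 8 + 4 + 1 = 253
  01101011110 = 512 + 256 + 64 + 16 + 8 + 4 + 2 = 862
  253 + 862 = 1115, and 010001011011 = 1024 + 64 + 16 + 8 + 2 + 1 = 1115 ✓



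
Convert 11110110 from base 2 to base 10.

Sum of powers of 2 for each 1-bit:
2^1 + 2^2 + 2^4 + 2^5 + 2^6 + 2^7
= 2 + 4 + 16 + 32 + 64 + 128
= 246



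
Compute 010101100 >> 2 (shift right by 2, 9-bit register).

Original: 010101100 (decimal 172)
Shift right by 2 positions
Drop the 2 low bits; fill with zeros on the left
Result: 000101011 (decimal 43)
Equivalent: 172 >> 2 = 172 ÷ 2^2 = 43



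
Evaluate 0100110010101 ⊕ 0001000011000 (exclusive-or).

XOR: 1 when bits differ
  0100110010101
^ 0001000011000
---------------
  0101110001101
Decimal: 2453 ^ 536 = 2957



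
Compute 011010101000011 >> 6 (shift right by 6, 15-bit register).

Original: 011010101000011 (decimal 13635)
Shift right by 6 positions
Drop the 6 low bits; fill with zeros on the left
Result: 000000011010101 (decimal 213)
Equivalent: 13635 >> 6 = 13635 ÷ 2^6 = 213



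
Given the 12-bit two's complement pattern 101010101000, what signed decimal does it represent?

Binary: 101010101000
Sign bit: 1 (negative)
Invert: 010101010111
Add 1:  010101011000
Magnitude: 010101011000 = 1024 + 256 + 64 + 16 + 8 = 1368
Value: -1368



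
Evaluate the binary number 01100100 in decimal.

Sum of powers of 2 for each 1-bit:
2^2 + 2^5 + 2^6
= 4 + 32 + 64
= 100



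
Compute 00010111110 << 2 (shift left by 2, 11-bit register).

Original: 00010111110 (decimal 190)
Shift left by 2 positions
Append 2 zeros on the right
Result: 01011111000 (decimal 760)
Equivalent: 190 << 2 = 190 × 2^2 = 760



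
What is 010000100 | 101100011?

OR: 1 when either bit is 1
  010000100
| 101100011
-----------
  111100111
Decimal: 132 | 355 = 487



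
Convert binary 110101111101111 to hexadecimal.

Group into 4-bit nibbles from right:
  0110 = 6
  1011 = B
  1110 = E
  1111 = F
Result: 6BEF



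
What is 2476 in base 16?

Using repeated division by 16 (digits 10–15 are A–F):
2476 ÷ 16 = 154 remainder 12 (C)
154 ÷ 16 = 9 remainder 10 (A)
9 ÷ 16 = 0 remainder 9
Reading remainders bottom to top: 9AC



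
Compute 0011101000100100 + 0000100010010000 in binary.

Add column by column from the right: bit + bit + carry-in; write the sum mod 2, carry 1 when the sum is 2 or 3.
carry:  0111000000000000
        0011101000100100
+       0000100010010000
------------------------
       00100001010110100
(the carry out of the leftmost column, 0, becomes the leading bit)
Decimal check:
  0011101000100100 = 8192 + 4096 + 2048 + 512 + 32 + 4 = 14884
  0000100010010000 = 2048 + 128 + 16 = 2192
  14884 + 2192 = 17076, and 00100001010110100 = 16384 + 512 + 128 + 32 + 16 + 4 = 17076 ✓



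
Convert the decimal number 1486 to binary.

Using repeated division by 2:
1486 ÷ 2 = 743 remainder 0
743 ÷ 2 = 371 remainder 1
371 ÷ 2 = 185 remainder 1
185 ÷ 2 = 92 remainder 1
92 ÷ 2 = 46 remainder 0
46 ÷ 2 = 23 remainder 0
23 ÷ 2 = 11 remainder 1
11 ÷ 2 = 5 remainder 1
5 ÷ 2 = 2 remainder 1
2 ÷ 2 = 1 remainder 0
1 ÷ 2 = 0 remainder 1
Reading remainders bottom to top: 10111001110



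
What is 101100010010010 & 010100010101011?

AND: 1 only when both bits are 1
  101100010010010
& 010100010101011
-----------------
  000100010000010
Decimal: 22674 & 10411 = 2178



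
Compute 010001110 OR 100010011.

OR: 1 when either bit is 1
  010001110
| 100010011
-----------
  110011111
Decimal: 142 | 275 = 415



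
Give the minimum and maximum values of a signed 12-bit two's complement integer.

For 12-bit two's complement:
Minimum: -2^11 = -2048
Maximum: 2^11 - 1 = 2047



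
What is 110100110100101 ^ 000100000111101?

XOR: 1 when bits differ
  110100110100101
^ 000100000111101
-----------------
  110000110011000
Decimal: 27045 ^ 2109 = 24984



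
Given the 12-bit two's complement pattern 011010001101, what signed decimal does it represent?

Binary: 011010001101
Sign bit: 0 (non-negative)
Read directly as an unsigned value:
011010001101 = 1024 + 512 + 128 + 8 + 4 + 1 = 1677
Value: 1677



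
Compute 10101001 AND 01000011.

AND: 1 only when both bits are 1
  10101001
& 01000011
----------
  00000001
Decimal: 169 & 67 = 1



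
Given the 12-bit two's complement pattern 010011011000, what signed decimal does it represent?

Binary: 010011011000
Sign bit: 0 (non-negative)
Read directly as an unsigned value:
010011011000 = 1024 + 128 + 64 + 16 + 8 = 1240
Value: 1240



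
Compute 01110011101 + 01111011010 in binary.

Add column by column from the right: bit + bit + carry-in; write the sum mod 2, carry 1 when the sum is 2 or 3.
carry:  11100110000
        01110011101
+       01111011010
-------------------
       011101110111
(the carry out of the leftmost column, 0, becomes the leading bit)
Decimal check:
  01110011101 = 512 + 256 + 128 + 16 + 8 + 4 + 1 = 925
  01111011010 = 512 + 256 + 128 + 64 + 16 + 8 + 2 = 986
  925 + 986 = 1911, and 011101110111 = 1024 + 512 + 256 + 64 + 32 + 16 + 4 + 2 + 1 = 1911 ✓



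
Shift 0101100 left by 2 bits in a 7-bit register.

Original: 0101100 (decimal 44)
Shift left by 2 positions
Append 2 zeros on the right and drop the 2 high bits that overflow the 7-bit width
Result: 0110000 (decimal 48)
Equivalent: 44 << 2 = 44 × 2^2 = 176, truncated to 7 bits = 48



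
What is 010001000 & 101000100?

AND: 1 only when both bits are 1
  010001000
& 101000100
-----------
  000000000
Decimal: 136 & 324 = 0



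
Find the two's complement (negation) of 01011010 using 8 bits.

Original: 01011010
Step 1 - Invert all bits: 10100101
Step 2 - Add 1: 10100110
Verification: 01011010 + 10100110 = 100000000; discarding the end carry (carry out of the top bit) leaves the 8-bit value 00000000, as required for x + (-x)



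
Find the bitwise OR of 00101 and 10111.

OR: 1 when either bit is 1
  00101
| 10111
-------
  10111
Decimal: 5 | 23 = 23



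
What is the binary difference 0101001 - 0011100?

Method 1 - Direct subtraction (column by column from the right: bit − bit − borrow-in; if negative, add 2 and borrow 1 from the next column):
borrow: 0111000
        0101001
-       0011100
---------------
        0001101

Method 2 - Add two's complement:
Two's complement of 0011100: invert → 1100011, add 1 → 1100100
  0101001
+ 1100100
---------
 10001101  (end carry out of the top bit = 1)
Discarding the end carry: 0001101
Decimal check:
  0101001 = 32 + 8 + 1 = 41
  0011100 = 16 + 8 + 4 = 28
  41 - 28 = 13, and 0001101 = 8 + 4 + 1 = 13 ✓



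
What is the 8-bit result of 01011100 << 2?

Original: 01011100 (decimal 92)
Shift left by 2 positions
Append 2 zeros on the right and drop the 2 high bits that overflow the 8-bit width
Result: 01110000 (decimal 112)
Equivalent: 92 << 2 = 92 × 2^2 = 368, truncated to 8 bits = 112



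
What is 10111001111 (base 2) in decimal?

Sum of powers of 2 for each 1-bit:
2^0 + 2^1 + 2^2 + 2^3 + 2^6 + 2^7 + 2^8 + 2^10
= 1 + 2 + 4 + 8 + 64 + 128 + 256 + 1024
= 1487



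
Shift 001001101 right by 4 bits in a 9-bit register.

Original: 001001101 (decimal 77)
Shift right by 4 positions
Drop the 4 low bits; fill with zeros on the left
Result: 000000100 (decimal 4)
Equivalent: 77 >> 4 = 77 ÷ 2^4 = 4



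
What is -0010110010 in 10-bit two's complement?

Original: 0010110010
Step 1 - Invert all bits: 1101001101
Step 2 - Add 1: 1101001110
Verification: 0010110010 + 1101001110 = 10000000000; discarding the end carry (carry out of the top bit) leaves the 10-bit value 0000000000, as required for x + (-x)



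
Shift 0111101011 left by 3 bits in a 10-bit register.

Original: 0111101011 (decimal 491)
Shift left by 3 positions
Append 3 zeros on the right and drop the 3 high bits that overflow the 10-bit width
Result: 1101011000 (decimal 856)
Equivalent: 491 << 3 = 491 × 2^3 = 3928, truncated to 10 bits = 856



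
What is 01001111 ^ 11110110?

XOR: 1 when bits differ
  01001111
^ 11110110
----------
  10111001
Decimal: 79 ^ 246 = 185



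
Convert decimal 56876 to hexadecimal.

Using repeated division by 16 (digits 10–15 are A–F):
56876 ÷ 16 = 3554 remainder 12 (C)
3554 ÷ 16 = 222 remainder 2
222 ÷ 16 = 13 remainder 14 (E)
13 ÷ 16 = 0 remainder 13 (D)
Reading remainders bottom to top: DE2C



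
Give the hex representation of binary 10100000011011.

Group into 4-bit nibbles from right:
  0010 = 2
  1000 = 8
  0001 = 1
  1011 = B
Result: 281B



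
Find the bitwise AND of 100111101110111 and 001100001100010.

AND: 1 only when both bits are 1
  100111101110111
& 001100001100010
-----------------
  000100001100010
Decimal: 20343 & 6242 = 2146



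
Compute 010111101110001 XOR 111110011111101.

XOR: 1 when bits differ
  010111101110001
^ 111110011111101
-----------------
  101001110001100
Decimal: 12145 ^ 31997 = 21388



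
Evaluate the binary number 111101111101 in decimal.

Sum of powers of 2 for each 1-bit:
2^0 + 2^2 + 2^3 + 2^4 + 2^5 + 2^6 + 2^8 + 2^9 + 2^10 + 2^11
= 1 + 4 + 8 + 16 + 32 + 64 + 256 + 512 + 1024 + 2048
= 3965



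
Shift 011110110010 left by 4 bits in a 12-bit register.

Original: 011110110010 (decimal 1970)
Shift left by 4 positions
Append 4 zeros on the right and drop the 4 high bits that overflow the 12-bit width
Result: 101100100000 (decimal 2848)
Equivalent: 1970 << 4 = 1970 × 2^4 = 31520, truncated to 12 bits = 2848



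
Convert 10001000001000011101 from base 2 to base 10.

Sum of powers of 2 for each 1-bit:
2^0 + 2^2 + 2^3 + 2^4 + 2^9 + 2^15 + 2^19
= 1 + 4 + 8 + 16 + 512 + 32768 + 524288
= 557597



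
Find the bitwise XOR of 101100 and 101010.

XOR: 1 when bits differ
  101100
^ 101010
--------
  000110
Decimal: 44 ^ 42 = 6



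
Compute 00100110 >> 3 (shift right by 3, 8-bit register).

Original: 00100110 (decimal 38)
Shift right by 3 positions
Drop the 3 low bits; fill with zeros on the left
Result: 00000100 (decimal 4)
Equivalent: 38 >> 3 = 38 ÷ 2^3 = 4



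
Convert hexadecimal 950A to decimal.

Expand by place value (powers of 16):
Digit values: A = 10
950A = 9 × 16^3 + 5 × 16^2 + 0 × 16^1 + 10 × 16^0
= 9 × 4096 + 5 × 256 + 0 × 16 + 10 × 1
= 36864 + 1280 + 0 + 10
= 38154



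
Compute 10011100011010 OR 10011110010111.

OR: 1 when either bit is 1
  10011100011010
| 10011110010111
----------------
  10011110011111
Decimal: 10010 | 10135 = 10143



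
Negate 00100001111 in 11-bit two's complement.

Original: 00100001111
Step 1 - Invert all bits: 11011110000
Step 2 - Add 1: 11011110001
Verification: 00100001111 + 11011110001 = 100000000000; discarding the end carry (carry out of the top bit) leaves the 11-bit value 00000000000, as required for x + (-x)



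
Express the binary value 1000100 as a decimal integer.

Sum of powers of 2 for each 1-bit:
2^2 + 2^6
= 4 + 64
= 68



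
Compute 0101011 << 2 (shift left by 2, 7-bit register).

Original: 0101011 (decimal 43)
Shift left by 2 positions
Append 2 zeros on the right and drop the 2 high bits that overflow the 7-bit width
Result: 0101100 (decimal 44)
Equivalent: 43 << 2 = 43 × 2^2 = 172, truncated to 7 bits = 44



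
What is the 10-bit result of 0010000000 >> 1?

Original: 0010000000 (decimal 128)
Shift right by 1 position
Drop the 1 low bit; fill with zero on the left
Result: 0001000000 (decimal 64)
Equivalent: 128 >> 1 = 128 ÷ 2^1 = 64



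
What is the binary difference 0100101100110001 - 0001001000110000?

Method 1 - Direct subtraction (column by column from the right: bit − bit − borrow-in; if negative, add 2 and borrow 1 from the next column):
borrow: 0110000000000000
        0100101100110001
-       0001001000110000
------------------------
        0011100100000001

Method 2 - Add two's complement:
Two's complement of 0001001000110000: invert → 1110110111001111, add 1 → 1110110111010000
  0100101100110001
+ 1110110111010000
------------------
 10011100100000001  (end carry out of the top bit = 1)
Discarding the end carry: 0011100100000001
Decimal check:
  0100101100110001 = 16384 + 2048 + 512 + 256 + 32 + 16 + 1 = 19249
  0001001000110000 = 4096 + 512 + 32 + 16 = 4656
  19249 - 4656 = 14593, and 0011100100000001 = 8192 + 4096 + 2048 + 256 + 1 = 14593 ✓



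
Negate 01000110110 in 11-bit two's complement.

Original: 01000110110
Step 1 - Invert all bits: 10111001001
Step 2 - Add 1: 10111001010
Verification: 01000110110 + 10111001010 = 100000000000; discarding the end carry (carry out of the top bit) leaves the 11-bit value 00000000000, as required for x + (-x)



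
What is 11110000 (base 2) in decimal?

Sum of powers of 2 for each 1-bit:
2^4 + 2^5 + 2^6 + 2^7
= 16 + 32 + 64 + 128
= 240



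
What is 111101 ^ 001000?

XOR: 1 when bits differ
  111101
^ 001000
--------
  110101
Decimal: 61 ^ 8 = 53



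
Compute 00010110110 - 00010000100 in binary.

Method 1 - Direct subtraction (column by column from the right: bit − bit − borrow-in; if negative, add 2 and borrow 1 from the next column):
borrow: 00000000000
        00010110110
-       00010000100
-------------------
        00000110010

Method 2 - Add two's complement:
Two's complement of 00010000100: invert → 11101111011, add 1 → 11101111100
  00010110110
+ 11101111100
-------------
 100000110010  (end carry out of the top bit = 1)
Discarding the end carry: 00000110010
Decimal check:
  00010110110 = 128 + 32 + 16 + 4 + 2 = 182
  00010000100 = 128 + 4 = 132
  182 - 132 = 50, and 00000110010 = 32 + 16 + 2 = 50 ✓



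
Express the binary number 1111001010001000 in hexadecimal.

Group into 4-bit nibbles from right:
  1111 = F
  0010 = 2
  1000 = 8
  1000 = 8
Result: F288



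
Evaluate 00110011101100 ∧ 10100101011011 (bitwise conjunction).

AND: 1 only when both bits are 1
  00110011101100
& 10100101011011
----------------
  00100001001000
Decimal: 3308 & 10587 = 2120



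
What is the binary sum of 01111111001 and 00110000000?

Add column by column from the right: bit + bit + carry-in; write the sum mod 2, carry 1 when the sum is 2 or 3.
carry:  11100000000
        01111111001
+       00110000000
-------------------
       010101111001
(the carry out of the leftmost column, 0, becomes the leading bit)
Decimal check:
  01111111001 = 512 + 256 + 128 + 64 + 32 + 16 + 8 + 1 = 1017
  00110000000 = 256 + 128 = 384
  1017 + 384 = 1401, and 010101111001 = 1024 + 256 + 64 + 32 + 16 + 8 + 1 = 1401 ✓



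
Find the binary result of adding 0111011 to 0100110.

Add column by column from the right: bit + bit + carry-in; write the sum mod 2, carry 1 when the sum is 2 or 3.
carry:  1111100
        0111011
+       0100110
---------------
       01100001
(the carry out of the leftmost column, 0, becomes the leading bit)
Decimal check:
  0111011 = 32 + 16 + 8 + 2 + 1 = 59
  0100110 = 32 + 4 + 2 = 38
  59 + 38 = 97, and 01100001 = 64 + 32 + 1 = 97 ✓

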